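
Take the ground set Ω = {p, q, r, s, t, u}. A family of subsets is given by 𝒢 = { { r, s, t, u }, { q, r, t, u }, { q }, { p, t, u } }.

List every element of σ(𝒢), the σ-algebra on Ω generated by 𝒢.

Begin from { {}, { q }, { p, t, u }, { q, r, t, u }, { r, s, t, u }, Ω } (that is, 𝒢 plus ∅ and Ω).
Pass 1: 7 new —
  { p, q }  = { r, s, t, u }ᶜ
  { p, s }  = { q, r, t, u }ᶜ
  { q, r, s }  = { p, t, u }ᶜ
  { p, q, t, u }  = { p, t, u } ∪ { q }
  { p, q, r, t, u }  = { p, t, u } ∪ { q, r, t, u }
  { p, r, s, t, u }  = { q }ᶜ
  { q, r, s, t, u }  = { r, s, t, u } ∪ { q }
  — 13 sets.
Pass 2. New:
  { p }  = { q, r, s, t, u }ᶜ
  { s }  = { p, q, r, t, u }ᶜ
  { r, s }  = { p, q, t, u }ᶜ
  { p, q, s }  = { p, q } ∪ { p, s }
  { p, q, r, s }  = { q, r, s } ∪ { p, q }
  { p, s, t, u }  = { p, s } ∪ { p, t, u }
  { p, q, s, t, u }  = { p, s } ∪ { p, q, t, u }
  — 20 sets.
Pass 3 adds 6:
  { r }  = { p, q, s, t, u }ᶜ
  { q, r }  = { p, s, t, u }ᶜ
  { q, s }  = { q } ∪ { s }
  { t, u }  = { p, q, r, s }ᶜ
  { p, r, s }  = { r, s } ∪ { p, s }
  { r, t, u }  = { p, q, s }ᶜ
  — 26 sets.
Pass 4: 6 new —
  { p, r }  = { p } ∪ { r }
  { p, q, r }  = { p, q } ∪ { r }
  { q, t, u }  = { p, r, s }ᶜ
  { s, t, u }  = { t, u } ∪ { s }
  { p, r, t, u }  = { q, s }ᶜ
  { q, s, t, u }  = { t, u } ∪ { q, s }
  — 32 sets.
Pass 5: closed — nothing new.

Therefore σ(𝒢) = { {}, { p }, { q }, { r }, { s }, { p, q }, { p, r }, { p, s }, { q, r }, { q, s }, { r, s }, { t, u }, { p, q, r }, { p, q, s }, { p, r, s }, { p, t, u }, { q, r, s }, { q, t, u }, { r, t, u }, { s, t, u }, { p, q, r, s }, { p, q, t, u }, { p, r, t, u }, { p, s, t, u }, { q, r, t, u }, { q, s, t, u }, { r, s, t, u }, { p, q, r, t, u }, { p, q, s, t, u }, { p, r, s, t, u }, { q, r, s, t, u }, Ω } (|σ(𝒢)| = 32).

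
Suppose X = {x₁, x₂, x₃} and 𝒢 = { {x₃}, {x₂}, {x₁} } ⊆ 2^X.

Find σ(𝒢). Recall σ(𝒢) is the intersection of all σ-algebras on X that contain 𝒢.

|σ(𝒢)| = 8.  σ(𝒢) = { {}, {x₁}, {x₂}, {x₃}, {x₁, x₂}, {x₁, x₃}, {x₂, x₃}, X }

Derivation:
Begin from { {}, {x₁}, {x₂}, {x₃}, X } (that is, 𝒢 plus ∅ and X).
Round 1. New:
  {x₁, x₂}  = complement {x₃}
  {x₁, x₃}  = complement {x₂}
  {x₂, x₃}  = complement {x₁}
  (now 8)
After Round 2 the family is unchanged; done.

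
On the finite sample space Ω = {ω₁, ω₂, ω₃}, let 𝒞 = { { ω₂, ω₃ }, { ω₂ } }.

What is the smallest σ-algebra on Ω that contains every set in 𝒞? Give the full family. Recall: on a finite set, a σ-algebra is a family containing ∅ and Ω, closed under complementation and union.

Initial family (4 sets): { {  }, { ω₂ }, { ω₂, ω₃ }, Ω }.
Step 1. New:
  { ω₁ }  = ᶜ of { ω₂, ω₃ }
  { ω₁, ω₃ }  = ᶜ of { ω₂ }
  [6 total]
Step 2: 1 new —
  { ω₁, ω₂ }  = { ω₂ } ∪ { ω₁ }
  [7 total]
Step 3 adds 1:
  { ω₃ }  = ᶜ of { ω₁, ω₂ }
  [8 total]
Step 4: no new sets; the family is a σ-algebra.

|σ(𝒞)| = 8.  σ(𝒞) = { {  }, { ω₁ }, { ω₂ }, { ω₃ }, { ω₁, ω₂ }, { ω₁, ω₃ }, { ω₂, ω₃ }, Ω }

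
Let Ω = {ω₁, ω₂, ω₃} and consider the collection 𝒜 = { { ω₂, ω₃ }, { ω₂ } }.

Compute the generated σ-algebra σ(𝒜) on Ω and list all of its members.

|σ(𝒜)| = 8.  σ(𝒜) = { ∅, { ω₁ }, { ω₂ }, { ω₃ }, { ω₁, ω₂ }, { ω₁, ω₃ }, { ω₂, ω₃ }, Ω }

Working:
Seed the family with 𝒜 together with ∅ and Ω: { ∅, { ω₂ }, { ω₂, ω₃ }, Ω }.
Round 1. New:
  { ω₁ }  = { ω₂, ω₃ }ᶜ
  { ω₁, ω₃ }  = { ω₂ }ᶜ
  — 6 sets.
Round 2 (1 new):
  { ω₁, ω₂ }  = { ω₂ } ∪ { ω₁ }
  — 7 sets.
Round 3 adds 1:
  { ω₃ }  = { ω₁, ω₂ }ᶜ
  — 8 sets.
Round 4: closed — nothing new.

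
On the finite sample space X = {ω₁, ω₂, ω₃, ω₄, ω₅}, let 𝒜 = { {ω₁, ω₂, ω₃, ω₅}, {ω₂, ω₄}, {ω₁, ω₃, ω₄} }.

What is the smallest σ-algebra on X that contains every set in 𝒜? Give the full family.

σ(𝒜) (16 sets): { {}, {ω₂}, {ω₄}, {ω₅}, {ω₁, ω₃}, {ω₂, ω₄}, {ω₂, ω₅}, {ω₄, ω₅}, {ω₁, ω₂, ω₃}, {ω₁, ω₃, ω₄}, {ω₁, ω₃, ω₅}, {ω₂, ω₄, ω₅}, {ω₁, ω₂, ω₃, ω₄}, {ω₁, ω₂, ω₃, ω₅}, {ω₁, ω₃, ω₄, ω₅}, X }

Check:
Start: 𝒜 ∪ {∅, X} = { {}, {ω₂, ω₄}, {ω₁, ω₃, ω₄}, {ω₁, ω₂, ω₃, ω₅}, X }.
Step 1: +4 →
  {ω₄}  = {ω₁, ω₂, ω₃, ω₅}ᶜ
  {ω₂, ω₅}  = {ω₁, ω₃, ω₄}ᶜ
  {ω₁, ω₃, ω₅}  = {ω₂, ω₄}ᶜ
  {ω₁, ω₂, ω₃, ω₄}  = {ω₁, ω₃, ω₄} ∪ {ω₂, ω₄}
  (now 9)
Step 2 adds 3:
  {ω₅}  = {ω₁, ω₂, ω₃, ω₄}ᶜ
  {ω₂, ω₄, ω₅}  = {ω₂, ω₅} ∪ {ω₄}
  {ω₁, ω₃, ω₄, ω₅}  = {ω₁, ω₃, ω₅} ∪ {ω₁, ω₃, ω₄}
  (now 12)
Step 3. New:
  {ω₂}  = {ω₁, ω₃, ω₄, ω₅}ᶜ
  {ω₁, ω₃}  = {ω₂, ω₄, ω₅}ᶜ
  {ω₄, ω₅}  = {ω₄} ∪ {ω₅}
  (now 15)
Step 4: 1 new —
  {ω₁, ω₂, ω₃}  = {ω₄, ω₅}ᶜ
  (now 16)
Step 5: closed — nothing new.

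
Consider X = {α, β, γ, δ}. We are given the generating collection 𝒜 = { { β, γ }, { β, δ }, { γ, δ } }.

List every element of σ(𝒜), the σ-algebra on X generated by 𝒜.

Seed the family with 𝒜 together with ∅ and X: { {  }, { β, γ }, { β, δ }, { γ, δ }, X }.
Iteration 1. New:
  { α, β }  = ᶜ of { γ, δ }
  { α, γ }  = ᶜ of { β, δ }
  { α, δ }  = ᶜ of { β, γ }
  { β, γ, δ }  = { γ, δ } ∪ { β, γ }
  — 9 sets.
Iteration 2. New:
  { α }  = ᶜ of { β, γ, δ }
  { α, β, γ }  = { α, β } ∪ { β, γ }
  { α, β, δ }  = { α, β } ∪ { α, δ }
  { α, γ, δ }  = { γ, δ } ∪ { α, δ }
  — 13 sets.
Iteration 3: 3 new —
  { β }  = ᶜ of { α, γ, δ }
  { γ }  = ᶜ of { α, β, δ }
  { δ }  = ᶜ of { α, β, γ }
  — 16 sets.
Iteration 4 adds nothing — fixpoint reached.

|σ(𝒜)| = 16.  σ(𝒜) = { {  }, { α }, { β }, { γ }, { δ }, { α, β }, { α, γ }, { α, δ }, { β, γ }, { β, δ }, { γ, δ }, { α, β, γ }, { α, β, δ }, { α, γ, δ }, { β, γ, δ }, X }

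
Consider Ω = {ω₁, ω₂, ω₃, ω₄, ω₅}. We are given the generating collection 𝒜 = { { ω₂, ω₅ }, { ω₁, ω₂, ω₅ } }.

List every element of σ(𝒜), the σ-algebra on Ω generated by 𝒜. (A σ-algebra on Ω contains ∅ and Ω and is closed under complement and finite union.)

|σ(𝒜)| = 8.  σ(𝒜) = { {  }, { ω₁ }, { ω₂, ω₅ }, { ω₃, ω₄ }, { ω₁, ω₂, ω₅ }, { ω₁, ω₃, ω₄ }, { ω₂, ω₃, ω₄, ω₅ }, Ω }

Trace:
Take S₀ = 𝒜 ∪ {∅, Ω} = { {  }, { ω₂, ω₅ }, { ω₁, ω₂, ω₅ }, Ω }.
Round 1 (2 new):
  { ω₃, ω₄ }  = { ω₁, ω₂, ω₅ }ᶜ
  { ω₁, ω₃, ω₄ }  = { ω₂, ω₅ }ᶜ
  (now 6)
Round 2 (1 new):
  { ω₂, ω₃, ω₄, ω₅ }  = { ω₂, ω₅ } ∪ { ω₃, ω₄ }
  (now 7)
Round 3: +1 →
  { ω₁ }  = { ω₂, ω₃, ω₄, ω₅ }ᶜ
  (now 8)
Round 4 adds nothing — fixpoint reached.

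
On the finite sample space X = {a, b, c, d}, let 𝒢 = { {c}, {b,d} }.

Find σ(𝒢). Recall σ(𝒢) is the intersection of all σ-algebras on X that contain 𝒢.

Answer: σ(𝒢) = { {}, {a}, {c}, {a,c}, {b,d}, {a,b,d}, {b,c,d}, X }

Derivation:
Initial family (4 sets): { {}, {c}, {b,d}, X }.
Round 1 adds 3:
  {a,c}  = X∖{b,d}
  {a,b,d}  = X∖{c}
  {b,c,d}  = {c} ∪ {b,d}
  [7 total]
Round 2: +1 →
  {a}  = X∖{b,c,d}
  [8 total]
After Round 3 the family is unchanged; done.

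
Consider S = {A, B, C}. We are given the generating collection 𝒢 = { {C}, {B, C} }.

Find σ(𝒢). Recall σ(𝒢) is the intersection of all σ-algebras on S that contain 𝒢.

|σ(𝒢)| = 8.  σ(𝒢) = { ∅, {A}, {B}, {C}, {A, B}, {A, C}, {B, C}, S }

Derivation:
Initial family (4 sets): { ∅, {C}, {B, C}, S }.
Step 1 (2 new):
  {A}  = ᶜ of {B, C}
  {A, B}  = ᶜ of {C}
  |family| = 6
Step 2: +1 →
  {A, C}  = {C} ∪ {A}
  |family| = 7
Step 3. New:
  {B}  = ᶜ of {A, C}
  |family| = 8
Step 4: already closed under ᶜ and ∪.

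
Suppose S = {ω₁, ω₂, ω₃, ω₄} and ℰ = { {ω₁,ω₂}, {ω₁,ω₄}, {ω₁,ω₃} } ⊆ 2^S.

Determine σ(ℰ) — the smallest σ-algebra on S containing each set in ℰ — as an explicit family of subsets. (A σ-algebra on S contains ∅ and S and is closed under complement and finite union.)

|σ(ℰ)| = 16.  σ(ℰ) = { {}, {ω₁}, {ω₂}, {ω₃}, {ω₄}, {ω₁,ω₂}, {ω₁,ω₃}, {ω₁,ω₄}, {ω₂,ω₃}, {ω₂,ω₄}, {ω₃,ω₄}, {ω₁,ω₂,ω₃}, {ω₁,ω₂,ω₄}, {ω₁,ω₃,ω₄}, {ω₂,ω₃,ω₄}, S }

Working:
Begin from { {}, {ω₁,ω₂}, {ω₁,ω₃}, {ω₁,ω₄}, S } (that is, ℰ plus ∅ and S).
Step 1 (6 new):
  {ω₂,ω₃}  = S∖{ω₁,ω₄}
  {ω₂,ω₄}  = S∖{ω₁,ω₃}
  {ω₃,ω₄}  = S∖{ω₁,ω₂}
  {ω₁,ω₂,ω₃}  = {ω₁,ω₂} ∪ {ω₁,ω₃}
  {ω₁,ω₂,ω₄}  = {ω₁,ω₄} ∪ {ω₁,ω₂}
  {ω₁,ω₃,ω₄}  = {ω₁,ω₄} ∪ {ω₁,ω₃}
  |family| = 11
Step 2. New:
  {ω₂}  = S∖{ω₁,ω₃,ω₄}
  {ω₃}  = S∖{ω₁,ω₂,ω₄}
  {ω₄}  = S∖{ω₁,ω₂,ω₃}
  {ω₂,ω₃,ω₄}  = {ω₃,ω₄} ∪ {ω₂,ω₃}
  |family| = 15
Step 3: +1 →
  {ω₁}  = S∖{ω₂,ω₃,ω₄}
  |family| = 16
Step 4 adds nothing — fixpoint reached.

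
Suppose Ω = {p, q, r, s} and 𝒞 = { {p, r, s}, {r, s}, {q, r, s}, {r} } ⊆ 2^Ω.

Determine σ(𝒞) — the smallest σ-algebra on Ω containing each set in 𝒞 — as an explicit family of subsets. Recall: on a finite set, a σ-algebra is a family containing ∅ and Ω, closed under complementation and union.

Begin from { ∅, {r}, {r, s}, {p, r, s}, {q, r, s}, Ω } (that is, 𝒞 plus ∅ and Ω).
Pass 1 adds 4:
  {p}  = complement {q, r, s}
  {q}  = complement {p, r, s}
  {p, q}  = complement {r, s}
  {p, q, s}  = complement {r}
  [10 total]
Pass 2: 3 new —
  {p, r}  = {r} ∪ {p}
  {q, r}  = {q} ∪ {r}
  {p, q, r}  = {p, q} ∪ {r}
  [13 total]
Pass 3: +3 →
  {s}  = complement {p, q, r}
  {p, s}  = complement {q, r}
  {q, s}  = complement {p, r}
  [16 total]
After Pass 4 the family is unchanged; done.

|σ(𝒞)| = 16.  σ(𝒞) = { ∅, {p}, {q}, {r}, {s}, {p, q}, {p, r}, {p, s}, {q, r}, {q, s}, {r, s}, {p, q, r}, {p, q, s}, {p, r, s}, {q, r, s}, Ω }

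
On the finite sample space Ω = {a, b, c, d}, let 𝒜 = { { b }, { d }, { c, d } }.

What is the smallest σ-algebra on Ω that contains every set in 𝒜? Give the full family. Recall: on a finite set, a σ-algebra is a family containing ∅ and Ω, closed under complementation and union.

Initial family (5 sets): { {}, { b }, { d }, { c, d }, Ω }.
Iteration 1. New:
  { a, b }  = Ω∖{ c, d }
  { b, d }  = { d } ∪ { b }
  { a, b, c }  = Ω∖{ d }
  { a, c, d }  = Ω∖{ b }
  { b, c, d }  = { c, d } ∪ { b }
  (now 10)
Iteration 2: +3 →
  { a }  = Ω∖{ b, c, d }
  { a, c }  = Ω∖{ b, d }
  { a, b, d }  = { a, b } ∪ { d }
  (now 13)
Iteration 3 (2 new):
  { c }  = Ω∖{ a, b, d }
  { a, d }  = { d } ∪ { a }
  (now 15)
Iteration 4. New:
  { b, c }  = Ω∖{ a, d }
  (now 16)
Iteration 5: closed — nothing new.

Hence σ(𝒜) has 16 members: { {}, { a }, { b }, { c }, { d }, { a, b }, { a, c }, { a, d }, { b, c }, { b, d }, { c, d }, { a, b, c }, { a, b, d }, { a, c, d }, { b, c, d }, Ω }.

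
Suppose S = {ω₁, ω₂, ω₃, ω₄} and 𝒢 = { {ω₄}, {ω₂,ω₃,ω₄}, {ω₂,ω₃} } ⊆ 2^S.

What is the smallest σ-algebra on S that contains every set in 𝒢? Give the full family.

σ(𝒢) (8 sets): { {}, {ω₁}, {ω₄}, {ω₁,ω₄}, {ω₂,ω₃}, {ω₁,ω₂,ω₃}, {ω₂,ω₃,ω₄}, S }

Derivation:
Seed the family with 𝒢 together with ∅ and S: { {}, {ω₄}, {ω₂,ω₃}, {ω₂,ω₃,ω₄}, S }.
Iteration 1: 3 new —
  {ω₁}  = {ω₂,ω₃,ω₄}ᶜ
  {ω₁,ω₄}  = {ω₂,ω₃}ᶜ
  {ω₁,ω₂,ω₃}  = {ω₄}ᶜ
  — 8 sets.
After Iteration 2 the family is unchanged; done.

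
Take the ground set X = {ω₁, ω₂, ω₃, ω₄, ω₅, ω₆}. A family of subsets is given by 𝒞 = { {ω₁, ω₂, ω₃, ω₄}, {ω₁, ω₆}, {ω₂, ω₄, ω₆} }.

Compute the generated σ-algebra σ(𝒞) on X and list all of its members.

Begin from { {}, {ω₁, ω₆}, {ω₂, ω₄, ω₆}, {ω₁, ω₂, ω₃, ω₄}, X } (that is, 𝒞 plus ∅ and X).
Round 1. New:
  {ω₅, ω₆}  = X∖{ω₁, ω₂, ω₃, ω₄}
  {ω₁, ω₃, ω₅}  = X∖{ω₂, ω₄, ω₆}
  {ω₁, ω₂, ω₄, ω₆}  = {ω₂, ω₄, ω₆} ∪ {ω₁, ω₆}
  {ω₂, ω₃, ω₄, ω₅}  = X∖{ω₁, ω₆}
  {ω₁, ω₂, ω₃, ω₄, ω₆}  = {ω₂, ω₄, ω₆} ∪ {ω₁, ω₂, ω₃, ω₄}
  |family| = 10
Round 2: +8 →
  {ω₅}  = X∖{ω₁, ω₂, ω₃, ω₄, ω₆}
  {ω₃, ω₅}  = X∖{ω₁, ω₂, ω₄, ω₆}
  {ω₁, ω₅, ω₆}  = {ω₅, ω₆} ∪ {ω₁, ω₆}
  {ω₁, ω₃, ω₅, ω₆}  = {ω₅, ω₆} ∪ {ω₁, ω₃, ω₅}
  {ω₂, ω₄, ω₅, ω₆}  = {ω₂, ω₄, ω₆} ∪ {ω₅, ω₆}
  {ω₁, ω₂, ω₃, ω₄, ω₅}  = {ω₁, ω₃, ω₅} ∪ {ω₂, ω₃, ω₄, ω₅}
  {ω₁, ω₂, ω₄, ω₅, ω₆}  = {ω₁, ω₂, ω₄, ω₆} ∪ {ω₅, ω₆}
  {ω₂, ω₃, ω₄, ω₅, ω₆}  = {ω₂, ω₄, ω₆} ∪ {ω₂, ω₃, ω₄, ω₅}
  |family| = 18
Round 3 (7 new):
  {ω₁}  = X∖{ω₂, ω₃, ω₄, ω₅, ω₆}
  {ω₃}  = X∖{ω₁, ω₂, ω₄, ω₅, ω₆}
  {ω₆}  = X∖{ω₁, ω₂, ω₃, ω₄, ω₅}
  {ω₁, ω₃}  = X∖{ω₂, ω₄, ω₅, ω₆}
  {ω₂, ω₄}  = X∖{ω₁, ω₃, ω₅, ω₆}
  {ω₂, ω₃, ω₄}  = X∖{ω₁, ω₅, ω₆}
  {ω₃, ω₅, ω₆}  = {ω₅, ω₆} ∪ {ω₃, ω₅}
  |family| = 25
Round 4 adds 6:
  {ω₁, ω₅}  = {ω₅} ∪ {ω₁}
  {ω₃, ω₆}  = {ω₆} ∪ {ω₃}
  {ω₁, ω₂, ω₄}  = X∖{ω₃, ω₅, ω₆}
  {ω₁, ω₃, ω₆}  = {ω₁, ω₆} ∪ {ω₃}
  {ω₂, ω₄, ω₅}  = {ω₅} ∪ {ω₂, ω₄}
  {ω₂, ω₃, ω₄, ω₆}  = {ω₂, ω₄, ω₆} ∪ {ω₂, ω₃, ω₄}
  |family| = 31
Round 5 (1 new):
  {ω₁, ω₂, ω₄, ω₅}  = X∖{ω₃, ω₆}
  |family| = 32
Round 6: no new sets; the family is a σ-algebra.

|σ(𝒞)| = 32.  σ(𝒞) = { {}, {ω₁}, {ω₃}, {ω₅}, {ω₆}, {ω₁, ω₃}, {ω₁, ω₅}, {ω₁, ω₆}, {ω₂, ω₄}, {ω₃, ω₅}, {ω₃, ω₆}, {ω₅, ω₆}, {ω₁, ω₂, ω₄}, {ω₁, ω₃, ω₅}, {ω₁, ω₃, ω₆}, {ω₁, ω₅, ω₆}, {ω₂, ω₃, ω₄}, {ω₂, ω₄, ω₅}, {ω₂, ω₄, ω₆}, {ω₃, ω₅, ω₆}, {ω₁, ω₂, ω₃, ω₄}, {ω₁, ω₂, ω₄, ω₅}, {ω₁, ω₂, ω₄, ω₆}, {ω₁, ω₃, ω₅, ω₆}, {ω₂, ω₃, ω₄, ω₅}, {ω₂, ω₃, ω₄, ω₆}, {ω₂, ω₄, ω₅, ω₆}, {ω₁, ω₂, ω₃, ω₄, ω₅}, {ω₁, ω₂, ω₃, ω₄, ω₆}, {ω₁, ω₂, ω₄, ω₅, ω₆}, {ω₂, ω₃, ω₄, ω₅, ω₆}, X }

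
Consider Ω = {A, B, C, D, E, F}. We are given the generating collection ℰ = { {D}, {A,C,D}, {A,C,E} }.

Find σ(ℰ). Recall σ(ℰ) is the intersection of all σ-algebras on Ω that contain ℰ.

σ(ℰ) (16 sets): { {}, {D}, {E}, {A,C}, {B,F}, {D,E}, {A,C,D}, {A,C,E}, {B,D,F}, {B,E,F}, {A,B,C,F}, {A,C,D,E}, {B,D,E,F}, {A,B,C,D,F}, {A,B,C,E,F}, Ω }

Working:
Initial family (5 sets): { {}, {D}, {A,C,D}, {A,C,E}, Ω }.
Iteration 1 (4 new):
  {B,D,F}  = Ω∖{A,C,E}
  {B,E,F}  = Ω∖{A,C,D}
  {A,C,D,E}  = {A,C,D} ∪ {A,C,E}
  {A,B,C,E,F}  = Ω∖{D}
  [9 total]
Iteration 2: +3 →
  {B,F}  = Ω∖{A,C,D,E}
  {B,D,E,F}  = {B,D,F} ∪ {B,E,F}
  {A,B,C,D,F}  = {B,D,F} ∪ {A,C,D}
  [12 total]
Iteration 3 (2 new):
  {E}  = Ω∖{A,B,C,D,F}
  {A,C}  = Ω∖{B,D,E,F}
  [14 total]
Iteration 4. New:
  {D,E}  = {D} ∪ {E}
  {A,B,C,F}  = {A,C} ∪ {B,F}
  [16 total]
Iteration 5 adds nothing — fixpoint reached.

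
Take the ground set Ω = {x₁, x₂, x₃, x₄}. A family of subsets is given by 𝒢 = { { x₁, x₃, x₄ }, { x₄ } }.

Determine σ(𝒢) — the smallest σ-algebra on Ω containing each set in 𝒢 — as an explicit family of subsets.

|σ(𝒢)| = 8.  σ(𝒢) = { ∅, { x₂ }, { x₄ }, { x₁, x₃ }, { x₂, x₄ }, { x₁, x₂, x₃ }, { x₁, x₃, x₄ }, Ω }

Working:
Start: 𝒢 ∪ {∅, Ω} = { ∅, { x₄ }, { x₁, x₃, x₄ }, Ω }.
Iteration 1: 2 new —
  { x₂ }  = { x₁, x₃, x₄ }ᶜ
  { x₁, x₂, x₃ }  = { x₄ }ᶜ
  [6 total]
Iteration 2 (1 new):
  { x₂, x₄ }  = { x₄ } ∪ { x₂ }
  [7 total]
Iteration 3 adds 1:
  { x₁, x₃ }  = { x₂, x₄ }ᶜ
  [8 total]
Iteration 4: closed — nothing new.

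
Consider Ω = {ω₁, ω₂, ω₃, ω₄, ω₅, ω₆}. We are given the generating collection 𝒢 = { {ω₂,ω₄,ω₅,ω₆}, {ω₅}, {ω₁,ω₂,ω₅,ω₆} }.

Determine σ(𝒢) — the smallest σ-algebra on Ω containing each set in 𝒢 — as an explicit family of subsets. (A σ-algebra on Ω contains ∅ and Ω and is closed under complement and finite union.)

Seed the family with 𝒢 together with ∅ and Ω: { {}, {ω₅}, {ω₁,ω₂,ω₅,ω₆}, {ω₂,ω₄,ω₅,ω₆}, Ω }.
Step 1: 4 new —
  {ω₁,ω₃}  = Ω∖{ω₂,ω₄,ω₅,ω₆}
  {ω₃,ω₄}  = Ω∖{ω₁,ω₂,ω₅,ω₆}
  {ω₁,ω₂,ω₃,ω₄,ω₆}  = Ω∖{ω₅}
  {ω₁,ω₂,ω₄,ω₅,ω₆}  = {ω₂,ω₄,ω₅,ω₆} ∪ {ω₁,ω₂,ω₅,ω₆}
  |family| = 9
Step 2: +6 →
  {ω₃}  = Ω∖{ω₁,ω₂,ω₄,ω₅,ω₆}
  {ω₁,ω₃,ω₄}  = {ω₃,ω₄} ∪ {ω₁,ω₃}
  {ω₁,ω₃,ω₅}  = {ω₅} ∪ {ω₁,ω₃}
  {ω₃,ω₄,ω₅}  = {ω₃,ω₄} ∪ {ω₅}
  {ω₁,ω₂,ω₃,ω₅,ω₆}  = {ω₁,ω₃} ∪ {ω₁,ω₂,ω₅,ω₆}
  {ω₂,ω₃,ω₄,ω₅,ω₆}  = {ω₃,ω₄} ∪ {ω₂,ω₄,ω₅,ω₆}
  |family| = 15
Step 3: 7 new —
  {ω₁}  = Ω∖{ω₂,ω₃,ω₄,ω₅,ω₆}
  {ω₄}  = Ω∖{ω₁,ω₂,ω₃,ω₅,ω₆}
  {ω₃,ω₅}  = {ω₃} ∪ {ω₅}
  {ω₁,ω₂,ω₆}  = Ω∖{ω₃,ω₄,ω₅}
  {ω₂,ω₄,ω₆}  = Ω∖{ω₁,ω₃,ω₅}
  {ω₂,ω₅,ω₆}  = Ω∖{ω₁,ω₃,ω₄}
  {ω₁,ω₃,ω₄,ω₅}  = {ω₃,ω₄,ω₅} ∪ {ω₁,ω₃,ω₄}
  |family| = 22
Step 4 adds 8:
  {ω₁,ω₄}  = {ω₄} ∪ {ω₁}
  {ω₁,ω₅}  = {ω₅} ∪ {ω₁}
  {ω₂,ω₆}  = Ω∖{ω₁,ω₃,ω₄,ω₅}
  {ω₄,ω₅}  = {ω₅} ∪ {ω₄}
  {ω₁,ω₂,ω₃,ω₆}  = {ω₁,ω₃} ∪ {ω₁,ω₂,ω₆}
  {ω₁,ω₂,ω₄,ω₆}  = Ω∖{ω₃,ω₅}
  {ω₂,ω₃,ω₄,ω₆}  = {ω₂,ω₄,ω₆} ∪ {ω₃,ω₄}
  {ω₂,ω₃,ω₅,ω₆}  = {ω₃,ω₅} ∪ {ω₂,ω₅,ω₆}
  |family| = 30
Step 5. New:
  {ω₁,ω₄,ω₅}  = {ω₁} ∪ {ω₄,ω₅}
  {ω₂,ω₃,ω₆}  = {ω₂,ω₆} ∪ {ω₃}
  |family| = 32
Step 6: no new sets; the family is a σ-algebra.

σ(𝒢) = { {}, {ω₁}, {ω₃}, {ω₄}, {ω₅}, {ω₁,ω₃}, {ω₁,ω₄}, {ω₁,ω₅}, {ω₂,ω₆}, {ω₃,ω₄}, {ω₃,ω₅}, {ω₄,ω₅}, {ω₁,ω₂,ω₆}, {ω₁,ω₃,ω₄}, {ω₁,ω₃,ω₅}, {ω₁,ω₄,ω₅}, {ω₂,ω₃,ω₆}, {ω₂,ω₄,ω₆}, {ω₂,ω₅,ω₆}, {ω₃,ω₄,ω₅}, {ω₁,ω₂,ω₃,ω₆}, {ω₁,ω₂,ω₄,ω₆}, {ω₁,ω₂,ω₅,ω₆}, {ω₁,ω₃,ω₄,ω₅}, {ω₂,ω₃,ω₄,ω₆}, {ω₂,ω₃,ω₅,ω₆}, {ω₂,ω₄,ω₅,ω₆}, {ω₁,ω₂,ω₃,ω₄,ω₆}, {ω₁,ω₂,ω₃,ω₅,ω₆}, {ω₁,ω₂,ω₄,ω₅,ω₆}, {ω₂,ω₃,ω₄,ω₅,ω₆}, Ω }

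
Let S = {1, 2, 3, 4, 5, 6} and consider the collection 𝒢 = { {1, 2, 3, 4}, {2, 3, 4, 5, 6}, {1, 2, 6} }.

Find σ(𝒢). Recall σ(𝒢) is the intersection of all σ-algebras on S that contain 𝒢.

Take S₀ = 𝒢 ∪ {∅, S} = { ∅, {1, 2, 6}, {1, 2, 3, 4}, {2, 3, 4, 5, 6}, S }.
Round 1 (4 new):
  {1}  = complement {2, 3, 4, 5, 6}
  {5, 6}  = complement {1, 2, 3, 4}
  {3, 4, 5}  = complement {1, 2, 6}
  {1, 2, 3, 4, 6}  = {1, 2, 6} ∪ {1, 2, 3, 4}
  |family| = 9
Round 2: 6 new —
  {5}  = complement {1, 2, 3, 4, 6}
  {1, 5, 6}  = {5, 6} ∪ {1}
  {1, 2, 5, 6}  = {5, 6} ∪ {1, 2, 6}
  {1, 3, 4, 5}  = {3, 4, 5} ∪ {1}
  {3, 4, 5, 6}  = {3, 4, 5} ∪ {5, 6}
  {1, 2, 3, 4, 5}  = {3, 4, 5} ∪ {1, 2, 3, 4}
  |family| = 15
Round 3. New:
  {6}  = complement {1, 2, 3, 4, 5}
  {1, 2}  = complement {3, 4, 5, 6}
  {1, 5}  = {5} ∪ {1}
  {2, 6}  = complement {1, 3, 4, 5}
  {3, 4}  = complement {1, 2, 5, 6}
  {2, 3, 4}  = complement {1, 5, 6}
  {1, 3, 4, 5, 6}  = {3, 4, 5} ∪ {1, 5, 6}
  |family| = 22
Round 4. New:
  {2}  = complement {1, 3, 4, 5, 6}
  {1, 6}  = {6} ∪ {1}
  {1, 2, 5}  = {1, 5} ∪ {1, 2}
  {1, 3, 4}  = {3, 4} ∪ {1}
  {2, 5, 6}  = {5, 6} ∪ {2, 6}
  {3, 4, 6}  = {3, 4} ∪ {6}
  {2, 3, 4, 5}  = {3, 4, 5} ∪ {2, 3, 4}
  {2, 3, 4, 6}  = complement {1, 5}
  |family| = 30
Round 5 (2 new):
  {2, 5}  = {2} ∪ {5}
  {1, 3, 4, 6}  = {3, 4} ∪ {1, 6}
  |family| = 32
Round 6 adds nothing — fixpoint reached.

|σ(𝒢)| = 32.  σ(𝒢) = { ∅, {1}, {2}, {5}, {6}, {1, 2}, {1, 5}, {1, 6}, {2, 5}, {2, 6}, {3, 4}, {5, 6}, {1, 2, 5}, {1, 2, 6}, {1, 3, 4}, {1, 5, 6}, {2, 3, 4}, {2, 5, 6}, {3, 4, 5}, {3, 4, 6}, {1, 2, 3, 4}, {1, 2, 5, 6}, {1, 3, 4, 5}, {1, 3, 4, 6}, {2, 3, 4, 5}, {2, 3, 4, 6}, {3, 4, 5, 6}, {1, 2, 3, 4, 5}, {1, 2, 3, 4, 6}, {1, 3, 4, 5, 6}, {2, 3, 4, 5, 6}, S }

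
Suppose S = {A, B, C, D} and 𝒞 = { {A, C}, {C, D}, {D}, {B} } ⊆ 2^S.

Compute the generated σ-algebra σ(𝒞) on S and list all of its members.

Start: 𝒞 ∪ {∅, S} = { {}, {B}, {D}, {A, C}, {C, D}, S }.
Step 1 adds 5:
  {A, B}  = S∖{C, D}
  {B, D}  = S∖{A, C}
  {A, B, C}  = S∖{D}
  {A, C, D}  = S∖{B}
  {B, C, D}  = {C, D} ∪ {B}
  — 11 sets.
Step 2 (2 new):
  {A}  = S∖{B, C, D}
  {A, B, D}  = {A, B} ∪ {D}
  — 13 sets.
Step 3 (2 new):
  {C}  = S∖{A, B, D}
  {A, D}  = {D} ∪ {A}
  — 15 sets.
Step 4 adds 1:
  {B, C}  = S∖{A, D}
  — 16 sets.
After Step 5 the family is unchanged; done.

|σ(𝒞)| = 16.  σ(𝒞) = { {}, {A}, {B}, {C}, {D}, {A, B}, {A, C}, {A, D}, {B, C}, {B, D}, {C, D}, {A, B, C}, {A, B, D}, {A, C, D}, {B, C, D}, S }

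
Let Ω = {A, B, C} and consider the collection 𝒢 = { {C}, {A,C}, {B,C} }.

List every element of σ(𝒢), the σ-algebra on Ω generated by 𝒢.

Initial family (5 sets): { ∅, {C}, {A,C}, {B,C}, Ω }.
Round 1: +3 →
  {A}  = Ω∖{B,C}
  {B}  = Ω∖{A,C}
  {A,B}  = Ω∖{C}
  |family| = 8
Round 2: no new sets; the family is a σ-algebra.

σ(𝒢) = { ∅, {A}, {B}, {C}, {A,B}, {A,C}, {B,C}, Ω }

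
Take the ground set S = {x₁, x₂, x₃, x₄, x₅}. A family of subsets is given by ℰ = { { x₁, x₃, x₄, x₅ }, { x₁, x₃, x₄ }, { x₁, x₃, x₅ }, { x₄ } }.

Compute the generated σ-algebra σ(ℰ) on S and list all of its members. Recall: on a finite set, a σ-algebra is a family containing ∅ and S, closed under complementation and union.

Seed the family with ℰ together with ∅ and S: { {}, { x₄ }, { x₁, x₃, x₄ }, { x₁, x₃, x₅ }, { x₁, x₃, x₄, x₅ }, S }.
Round 1: 4 new —
  { x₂ }  = { x₁, x₃, x₄, x₅ }ᶜ
  { x₂, x₄ }  = { x₁, x₃, x₅ }ᶜ
  { x₂, x₅ }  = { x₁, x₃, x₄ }ᶜ
  { x₁, x₂, x₃, x₅ }  = { x₄ }ᶜ
  [10 total]
Round 2: +2 →
  { x₂, x₄, x₅ }  = { x₂, x₅ } ∪ { x₄ }
  { x₁, x₂, x₃, x₄ }  = { x₂ } ∪ { x₁, x₃, x₄ }
  [12 total]
Round 3 (2 new):
  { x₅ }  = { x₁, x₂, x₃, x₄ }ᶜ
  { x₁, x₃ }  = { x₂, x₄, x₅ }ᶜ
  [14 total]
Round 4 (2 new):
  { x₄, x₅ }  = { x₄ } ∪ { x₅ }
  { x₁, x₂, x₃ }  = { x₁, x₃ } ∪ { x₂ }
  [16 total]
Round 5 adds nothing — fixpoint reached.

Therefore σ(ℰ) = { {}, { x₂ }, { x₄ }, { x₅ }, { x₁, x₃ }, { x₂, x₄ }, { x₂, x₅ }, { x₄, x₅ }, { x₁, x₂, x₃ }, { x₁, x₃, x₄ }, { x₁, x₃, x₅ }, { x₂, x₄, x₅ }, { x₁, x₂, x₃, x₄ }, { x₁, x₂, x₃, x₅ }, { x₁, x₃, x₄, x₅ }, S } (|σ(ℰ)| = 16).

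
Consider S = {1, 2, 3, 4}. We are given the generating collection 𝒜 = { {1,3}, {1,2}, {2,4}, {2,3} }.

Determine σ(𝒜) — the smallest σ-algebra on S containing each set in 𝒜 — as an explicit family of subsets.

σ(𝒜) (16 sets): { ∅, {1}, {2}, {3}, {4}, {1,2}, {1,3}, {1,4}, {2,3}, {2,4}, {3,4}, {1,2,3}, {1,2,4}, {1,3,4}, {2,3,4}, S }

Check:
Begin from { ∅, {1,2}, {1,3}, {2,3}, {2,4}, S } (that is, 𝒜 plus ∅ and S).
Step 1: +5 →
  {1,4}  = S∖{2,3}
  {3,4}  = S∖{1,2}
  {1,2,3}  = {2,3} ∪ {1,2}
  {1,2,4}  = {1,2} ∪ {2,4}
  {2,3,4}  = {2,3} ∪ {2,4}
Step 2 adds 4:
  {1}  = S∖{2,3,4}
  {3}  = S∖{1,2,4}
  {4}  = S∖{1,2,3}
  {1,3,4}  = {3,4} ∪ {1,4}
Step 3 adds 1:
  {2}  = S∖{1,3,4}
Step 4: stable.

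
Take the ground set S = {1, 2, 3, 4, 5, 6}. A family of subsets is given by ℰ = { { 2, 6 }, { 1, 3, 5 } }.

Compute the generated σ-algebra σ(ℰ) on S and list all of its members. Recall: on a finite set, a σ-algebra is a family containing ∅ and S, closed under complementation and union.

Take S₀ = ℰ ∪ {∅, S} = { {}, { 2, 6 }, { 1, 3, 5 }, S }.
Round 1: +3 →
  { 2, 4, 6 }  = ᶜ of { 1, 3, 5 }
  { 1, 3, 4, 5 }  = ᶜ of { 2, 6 }
  { 1, 2, 3, 5, 6 }  = { 1, 3, 5 } ∪ { 2, 6 }
  — 7 sets.
Round 2. New:
  { 4 }  = ᶜ of { 1, 2, 3, 5, 6 }
  — 8 sets.
After Round 3 the family is unchanged; done.

|σ(ℰ)| = 8.  σ(ℰ) = { {}, { 4 }, { 2, 6 }, { 1, 3, 5 }, { 2, 4, 6 }, { 1, 3, 4, 5 }, { 1, 2, 3, 5, 6 }, S }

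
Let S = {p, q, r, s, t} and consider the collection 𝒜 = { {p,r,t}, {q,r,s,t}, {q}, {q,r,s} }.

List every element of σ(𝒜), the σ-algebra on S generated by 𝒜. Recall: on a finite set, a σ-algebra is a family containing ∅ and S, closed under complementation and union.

Take S₀ = 𝒜 ∪ {∅, S} = { {}, {q}, {p,r,t}, {q,r,s}, {q,r,s,t}, S }.
Round 1 (5 new):
  {p}  = S∖{q,r,s,t}
  {p,t}  = S∖{q,r,s}
  {q,s}  = S∖{p,r,t}
  {p,q,r,t}  = {p,r,t} ∪ {q}
  {p,r,s,t}  = S∖{q}
  (now 11)
Round 2. New:
  {s}  = S∖{p,q,r,t}
  {p,q}  = {q} ∪ {p}
  {p,q,s}  = {q,s} ∪ {p}
  {p,q,t}  = {q} ∪ {p,t}
  {p,q,r,s}  = {q,r,s} ∪ {p}
  {p,q,s,t}  = {p,t} ∪ {q,s}
  (now 17)
Round 3. New:
  {r}  = S∖{p,q,s,t}
  {t}  = S∖{p,q,r,s}
  {p,s}  = {s} ∪ {p}
  {r,s}  = S∖{p,q,t}
  {r,t}  = S∖{p,q,s}
  {p,s,t}  = {p,t} ∪ {s}
  {r,s,t}  = S∖{p,q}
  (now 24)
Round 4 (8 new):
  {p,r}  = {r} ∪ {p}
  {q,r}  = S∖{p,s,t}
  {q,t}  = {q} ∪ {t}
  {s,t}  = {t} ∪ {s}
  {p,q,r}  = {p,q} ∪ {r}
  {p,r,s}  = {r,s} ∪ {p,s}
  {q,r,t}  = S∖{p,s}
  {q,s,t}  = {t} ∪ {q,s}
  (now 32)
Round 5 adds nothing — fixpoint reached.

Hence σ(𝒜) has 32 members: { {}, {p}, {q}, {r}, {s}, {t}, {p,q}, {p,r}, {p,s}, {p,t}, {q,r}, {q,s}, {q,t}, {r,s}, {r,t}, {s,t}, {p,q,r}, {p,q,s}, {p,q,t}, {p,r,s}, {p,r,t}, {p,s,t}, {q,r,s}, {q,r,t}, {q,s,t}, {r,s,t}, {p,q,r,s}, {p,q,r,t}, {p,q,s,t}, {p,r,s,t}, {q,r,s,t}, S }.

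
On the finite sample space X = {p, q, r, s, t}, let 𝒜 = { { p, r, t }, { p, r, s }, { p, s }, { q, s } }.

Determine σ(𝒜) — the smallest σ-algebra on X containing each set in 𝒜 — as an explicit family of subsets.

|σ(𝒜)| = 32.  σ(𝒜) = { ∅, { p }, { q }, { r }, { s }, { t }, { p, q }, { p, r }, { p, s }, { p, t }, { q, r }, { q, s }, { q, t }, { r, s }, { r, t }, { s, t }, { p, q, r }, { p, q, s }, { p, q, t }, { p, r, s }, { p, r, t }, { p, s, t }, { q, r, s }, { q, r, t }, { q, s, t }, { r, s, t }, { p, q, r, s }, { p, q, r, t }, { p, q, s, t }, { p, r, s, t }, { q, r, s, t }, X }

Derivation:
Take S₀ = 𝒜 ∪ {∅, X} = { ∅, { p, s }, { q, s }, { p, r, s }, { p, r, t }, X }.
Round 1: +5 →
  { q, t }  = X∖{ p, r, s }
  { p, q, s }  = { p, s } ∪ { q, s }
  { q, r, t }  = X∖{ p, s }
  { p, q, r, s }  = { p, r, s } ∪ { q, s }
  { p, r, s, t }  = { p, r, s } ∪ { p, r, t }
Round 2 (7 new):
  { q }  = X∖{ p, r, s, t }
  { t }  = X∖{ p, q, r, s }
  { r, t }  = X∖{ p, q, s }
  { q, s, t }  = { q, t } ∪ { q, s }
  { p, q, r, t }  = { q, t } ∪ { p, r, t }
  { p, q, s, t }  = { q, t } ∪ { p, q, s }
  { q, r, s, t }  = { q, r, t } ∪ { q, s }
Round 3: +5 →
  { p }  = X∖{ q, r, s, t }
  { r }  = X∖{ p, q, s, t }
  { s }  = X∖{ p, q, r, t }
  { p, r }  = X∖{ q, s, t }
  { p, s, t }  = { p, s } ∪ { t }
Round 4 adds 9:
  { p, q }  = { q } ∪ { p }
  { p, t }  = { t } ∪ { p }
  { q, r }  = X∖{ p, s, t }
  { r, s }  = { r } ∪ { s }
  { s, t }  = { t } ∪ { s }
  { p, q, r }  = { q } ∪ { p, r }
  { p, q, t }  = { q, t } ∪ { p }
  { q, r, s }  = { r } ∪ { q, s }
  { r, s, t }  = { s } ∪ { r, t }
Round 5: stable.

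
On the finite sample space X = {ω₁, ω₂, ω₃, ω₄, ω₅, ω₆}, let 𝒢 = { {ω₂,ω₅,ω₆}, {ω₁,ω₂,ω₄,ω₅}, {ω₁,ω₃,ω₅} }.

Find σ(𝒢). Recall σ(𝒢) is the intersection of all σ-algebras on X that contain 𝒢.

Answer: σ(𝒢) = { {}, {ω₁}, {ω₂}, {ω₃}, {ω₄}, {ω₅}, {ω₆}, {ω₁,ω₂}, {ω₁,ω₃}, {ω₁,ω₄}, {ω₁,ω₅}, {ω₁,ω₆}, {ω₂,ω₃}, {ω₂,ω₄}, {ω₂,ω₅}, {ω₂,ω₆}, {ω₃,ω₄}, {ω₃,ω₅}, {ω₃,ω₆}, {ω₄,ω₅}, {ω₄,ω₆}, {ω₅,ω₆}, {ω₁,ω₂,ω₃}, {ω₁,ω₂,ω₄}, {ω₁,ω₂,ω₅}, {ω₁,ω₂,ω₆}, {ω₁,ω₃,ω₄}, {ω₁,ω₃,ω₅}, {ω₁,ω₃,ω₆}, {ω₁,ω₄,ω₅}, {ω₁,ω₄,ω₆}, {ω₁,ω₅,ω₆}, {ω₂,ω₃,ω₄}, {ω₂,ω₃,ω₅}, {ω₂,ω₃,ω₆}, {ω₂,ω₄,ω₅}, {ω₂,ω₄,ω₆}, {ω₂,ω₅,ω₆}, {ω₃,ω₄,ω₅}, {ω₃,ω₄,ω₆}, {ω₃,ω₅,ω₆}, {ω₄,ω₅,ω₆}, {ω₁,ω₂,ω₃,ω₄}, {ω₁,ω₂,ω₃,ω₅}, {ω₁,ω₂,ω₃,ω₆}, {ω₁,ω₂,ω₄,ω₅}, {ω₁,ω₂,ω₄,ω₆}, {ω₁,ω₂,ω₅,ω₆}, {ω₁,ω₃,ω₄,ω₅}, {ω₁,ω₃,ω₄,ω₆}, {ω₁,ω₃,ω₅,ω₆}, {ω₁,ω₄,ω₅,ω₆}, {ω₂,ω₃,ω₄,ω₅}, {ω₂,ω₃,ω₄,ω₆}, {ω₂,ω₃,ω₅,ω₆}, {ω₂,ω₄,ω₅,ω₆}, {ω₃,ω₄,ω₅,ω₆}, {ω₁,ω₂,ω₃,ω₄,ω₅}, {ω₁,ω₂,ω₃,ω₄,ω₆}, {ω₁,ω₂,ω₃,ω₅,ω₆}, {ω₁,ω₂,ω₄,ω₅,ω₆}, {ω₁,ω₃,ω₄,ω₅,ω₆}, {ω₂,ω₃,ω₄,ω₅,ω₆}, X }

Derivation:
Begin from { {}, {ω₁,ω₃,ω₅}, {ω₂,ω₅,ω₆}, {ω₁,ω₂,ω₄,ω₅}, X } (that is, 𝒢 plus ∅ and X).
Step 1: 6 new —
  {ω₃,ω₆}  = X∖{ω₁,ω₂,ω₄,ω₅}
  {ω₁,ω₃,ω₄}  = X∖{ω₂,ω₅,ω₆}
  {ω₂,ω₄,ω₆}  = X∖{ω₁,ω₃,ω₅}
  {ω₁,ω₂,ω₃,ω₄,ω₅}  = {ω₁,ω₃,ω₅} ∪ {ω₁,ω₂,ω₄,ω₅}
  {ω₁,ω₂,ω₃,ω₅,ω₆}  = {ω₁,ω₃,ω₅} ∪ {ω₂,ω₅,ω₆}
  {ω₁,ω₂,ω₄,ω₅,ω₆}  = {ω₂,ω₅,ω₆} ∪ {ω₁,ω₂,ω₄,ω₅}
  [11 total]
Step 2 (10 new):
  {ω₃}  = X∖{ω₁,ω₂,ω₄,ω₅,ω₆}
  {ω₄}  = X∖{ω₁,ω₂,ω₃,ω₅,ω₆}
  {ω₆}  = X∖{ω₁,ω₂,ω₃,ω₄,ω₅}
  {ω₁,ω₃,ω₄,ω₅}  = {ω₁,ω₃,ω₅} ∪ {ω₁,ω₃,ω₄}
  {ω₁,ω₃,ω₄,ω₆}  = {ω₁,ω₃,ω₄} ∪ {ω₃,ω₆}
  {ω₁,ω₃,ω₅,ω₆}  = {ω₁,ω₃,ω₅} ∪ {ω₃,ω₆}
  {ω₂,ω₃,ω₄,ω₆}  = {ω₂,ω₄,ω₆} ∪ {ω₃,ω₆}
  {ω₂,ω₃,ω₅,ω₆}  = {ω₂,ω₅,ω₆} ∪ {ω₃,ω₆}
  {ω₂,ω₄,ω₅,ω₆}  = {ω₂,ω₄,ω₆} ∪ {ω₂,ω₅,ω₆}
  {ω₁,ω₂,ω₃,ω₄,ω₆}  = {ω₂,ω₄,ω₆} ∪ {ω₁,ω₃,ω₄}
  [21 total]
Step 3: +12 →
  {ω₅}  = X∖{ω₁,ω₂,ω₃,ω₄,ω₆}
  {ω₁,ω₃}  = X∖{ω₂,ω₄,ω₅,ω₆}
  {ω₁,ω₄}  = X∖{ω₂,ω₃,ω₅,ω₆}
  {ω₁,ω₅}  = X∖{ω₂,ω₃,ω₄,ω₆}
  {ω₂,ω₄}  = X∖{ω₁,ω₃,ω₅,ω₆}
  {ω₂,ω₅}  = X∖{ω₁,ω₃,ω₄,ω₆}
  {ω₂,ω₆}  = X∖{ω₁,ω₃,ω₄,ω₅}
  {ω₃,ω₄}  = {ω₃} ∪ {ω₄}
  {ω₄,ω₆}  = {ω₆} ∪ {ω₄}
  {ω₃,ω₄,ω₆}  = {ω₃,ω₆} ∪ {ω₄}
  {ω₁,ω₃,ω₄,ω₅,ω₆}  = {ω₁,ω₃,ω₅} ∪ {ω₁,ω₃,ω₄,ω₆}
  {ω₂,ω₃,ω₄,ω₅,ω₆}  = {ω₂,ω₄,ω₆} ∪ {ω₂,ω₃,ω₅,ω₆}
  [33 total]
Step 4 (26 new):
  {ω₁}  = X∖{ω₂,ω₃,ω₄,ω₅,ω₆}
  {ω₂}  = X∖{ω₁,ω₃,ω₄,ω₅,ω₆}
  {ω₃,ω₅}  = {ω₅} ∪ {ω₃}
  {ω₄,ω₅}  = {ω₅} ∪ {ω₄}
  {ω₅,ω₆}  = {ω₆} ∪ {ω₅}
  {ω₁,ω₂,ω₄}  = {ω₁,ω₄} ∪ {ω₂,ω₄}
  {ω₁,ω₂,ω₅}  = X∖{ω₃,ω₄,ω₆}
  {ω₁,ω₃,ω₆}  = {ω₆} ∪ {ω₁,ω₃}
  {ω₁,ω₄,ω₅}  = {ω₅} ∪ {ω₁,ω₄}
  {ω₁,ω₄,ω₆}  = {ω₆} ∪ {ω₁,ω₄}
  {ω₁,ω₅,ω₆}  = {ω₆} ∪ {ω₁,ω₅}
  {ω₂,ω₃,ω₄}  = {ω₃,ω₄} ∪ {ω₂,ω₄}
  {ω₂,ω₃,ω₅}  = {ω₂,ω₅} ∪ {ω₃}
  {ω₂,ω₃,ω₆}  = {ω₂,ω₆} ∪ {ω₃}
  {ω₂,ω₄,ω₅}  = {ω₂,ω₅} ∪ {ω₄}
  {ω₃,ω₄,ω₅}  = {ω₃,ω₄} ∪ {ω₅}
  {ω₃,ω₅,ω₆}  = {ω₅} ∪ {ω₃,ω₆}
  {ω₄,ω₅,ω₆}  = {ω₅} ∪ {ω₄,ω₆}
  {ω₁,ω₂,ω₃,ω₄}  = {ω₁,ω₃,ω₄} ∪ {ω₂,ω₄}
  {ω₁,ω₂,ω₃,ω₅}  = X∖{ω₄,ω₆}
  {ω₁,ω₂,ω₃,ω₆}  = {ω₂,ω₆} ∪ {ω₁,ω₃}
  {ω₁,ω₂,ω₄,ω₆}  = {ω₂,ω₄,ω₆} ∪ {ω₁,ω₄}
  {ω₁,ω₂,ω₅,ω₆}  = X∖{ω₃,ω₄}
  {ω₁,ω₄,ω₅,ω₆}  = {ω₁,ω₅} ∪ {ω₄,ω₆}
  {ω₂,ω₃,ω₄,ω₅}  = {ω₂,ω₅} ∪ {ω₃,ω₄}
  {ω₃,ω₄,ω₅,ω₆}  = {ω₅} ∪ {ω₃,ω₄,ω₆}
  [59 total]
Step 5 adds 5:
  {ω₁,ω₂}  = X∖{ω₃,ω₄,ω₅,ω₆}
  {ω₁,ω₆}  = X∖{ω₂,ω₃,ω₄,ω₅}
  {ω₂,ω₃}  = X∖{ω₁,ω₄,ω₅,ω₆}
  {ω₁,ω₂,ω₃}  = X∖{ω₄,ω₅,ω₆}
  {ω₁,ω₂,ω₆}  = X∖{ω₃,ω₄,ω₅}
  [64 total]
Step 6 adds nothing — fixpoint reached.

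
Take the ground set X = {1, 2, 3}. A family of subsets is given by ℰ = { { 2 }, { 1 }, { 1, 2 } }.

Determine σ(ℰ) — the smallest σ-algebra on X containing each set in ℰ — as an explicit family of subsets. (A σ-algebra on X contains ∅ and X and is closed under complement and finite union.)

Initial family (5 sets): { {  }, { 1 }, { 2 }, { 1, 2 }, X }.
Pass 1 adds 3:
  { 3 }  = complement { 1, 2 }
  { 1, 3 }  = complement { 2 }
  { 2, 3 }  = complement { 1 }
Pass 2: no new sets; the family is a σ-algebra.

σ(ℰ) = { {  }, { 1 }, { 2 }, { 3 }, { 1, 2 }, { 1, 3 }, { 2, 3 }, X }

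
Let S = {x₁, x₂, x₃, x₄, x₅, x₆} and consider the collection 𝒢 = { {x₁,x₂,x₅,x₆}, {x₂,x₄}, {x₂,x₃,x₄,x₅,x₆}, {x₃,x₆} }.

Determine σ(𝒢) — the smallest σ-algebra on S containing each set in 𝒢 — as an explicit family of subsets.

σ(𝒢) (64 sets): { {}, {x₁}, {x₂}, {x₃}, {x₄}, {x₅}, {x₆}, {x₁,x₂}, {x₁,x₃}, {x₁,x₄}, {x₁,x₅}, {x₁,x₆}, {x₂,x₃}, {x₂,x₄}, {x₂,x₅}, {x₂,x₆}, {x₃,x₄}, {x₃,x₅}, {x₃,x₆}, {x₄,x₅}, {x₄,x₆}, {x₅,x₆}, {x₁,x₂,x₃}, {x₁,x₂,x₄}, {x₁,x₂,x₅}, {x₁,x₂,x₆}, {x₁,x₃,x₄}, {x₁,x₃,x₅}, {x₁,x₃,x₆}, {x₁,x₄,x₅}, {x₁,x₄,x₆}, {x₁,x₅,x₆}, {x₂,x₃,x₄}, {x₂,x₃,x₅}, {x₂,x₃,x₆}, {x₂,x₄,x₅}, {x₂,x₄,x₆}, {x₂,x₅,x₆}, {x₃,x₄,x₅}, {x₃,x₄,x₆}, {x₃,x₅,x₆}, {x₄,x₅,x₆}, {x₁,x₂,x₃,x₄}, {x₁,x₂,x₃,x₅}, {x₁,x₂,x₃,x₆}, {x₁,x₂,x₄,x₅}, {x₁,x₂,x₄,x₆}, {x₁,x₂,x₅,x₆}, {x₁,x₃,x₄,x₅}, {x₁,x₃,x₄,x₆}, {x₁,x₃,x₅,x₆}, {x₁,x₄,x₅,x₆}, {x₂,x₃,x₄,x₅}, {x₂,x₃,x₄,x₆}, {x₂,x₃,x₅,x₆}, {x₂,x₄,x₅,x₆}, {x₃,x₄,x₅,x₆}, {x₁,x₂,x₃,x₄,x₅}, {x₁,x₂,x₃,x₄,x₆}, {x₁,x₂,x₃,x₅,x₆}, {x₁,x₂,x₄,x₅,x₆}, {x₁,x₃,x₄,x₅,x₆}, {x₂,x₃,x₄,x₅,x₆}, S }

Trace:
Begin from { {}, {x₂,x₄}, {x₃,x₆}, {x₁,x₂,x₅,x₆}, {x₂,x₃,x₄,x₅,x₆}, S } (that is, 𝒢 plus ∅ and S).
Pass 1 (7 new):
  {x₁}  = {x₂,x₃,x₄,x₅,x₆}ᶜ
  {x₃,x₄}  = {x₁,x₂,x₅,x₆}ᶜ
  {x₁,x₂,x₄,x₅}  = {x₃,x₆}ᶜ
  {x₁,x₃,x₅,x₆}  = {x₂,x₄}ᶜ
  {x₂,x₃,x₄,x₆}  = {x₃,x₆} ∪ {x₂,x₄}
  {x₁,x₂,x₃,x₅,x₆}  = {x₃,x₆} ∪ {x₁,x₂,x₅,x₆}
  {x₁,x₂,x₄,x₅,x₆}  = {x₂,x₄} ∪ {x₁,x₂,x₅,x₆}
  [13 total]
Pass 2: +11 →
  {x₃}  = {x₁,x₂,x₄,x₅,x₆}ᶜ
  {x₄}  = {x₁,x₂,x₃,x₅,x₆}ᶜ
  {x₁,x₅}  = {x₂,x₃,x₄,x₆}ᶜ
  {x₁,x₂,x₄}  = {x₂,x₄} ∪ {x₁}
  {x₁,x₃,x₄}  = {x₃,x₄} ∪ {x₁}
  {x₁,x₃,x₆}  = {x₃,x₆} ∪ {x₁}
  {x₂,x₃,x₄}  = {x₃,x₄} ∪ {x₂,x₄}
  {x₃,x₄,x₆}  = {x₃,x₄} ∪ {x₃,x₆}
  {x₁,x₂,x₃,x₄,x₅}  = {x₃,x₄} ∪ {x₁,x₂,x₄,x₅}
  {x₁,x₂,x₃,x₄,x₆}  = {x₂,x₃,x₄,x₆} ∪ {x₁}
  {x₁,x₃,x₄,x₅,x₆}  = {x₁,x₃,x₅,x₆} ∪ {x₃,x₄}
  [24 total]
Pass 3: +15 →
  {x₂}  = {x₁,x₃,x₄,x₅,x₆}ᶜ
  {x₅}  = {x₁,x₂,x₃,x₄,x₆}ᶜ
  {x₆}  = {x₁,x₂,x₃,x₄,x₅}ᶜ
  {x₁,x₃}  = {x₃} ∪ {x₁}
  {x₁,x₄}  = {x₄} ∪ {x₁}
  {x₁,x₂,x₅}  = {x₃,x₄,x₆}ᶜ
  {x₁,x₃,x₅}  = {x₁,x₅} ∪ {x₃}
  {x₁,x₄,x₅}  = {x₁,x₅} ∪ {x₄}
  {x₁,x₅,x₆}  = {x₂,x₃,x₄}ᶜ
  {x₂,x₄,x₅}  = {x₁,x₃,x₆}ᶜ
  {x₂,x₅,x₆}  = {x₁,x₃,x₄}ᶜ
  {x₃,x₅,x₆}  = {x₁,x₂,x₄}ᶜ
  {x₁,x₂,x₃,x₄}  = {x₃,x₄} ∪ {x₁,x₂,x₄}
  {x₁,x₃,x₄,x₅}  = {x₃,x₄} ∪ {x₁,x₅}
  {x₁,x₃,x₄,x₆}  = {x₃,x₄} ∪ {x₁,x₃,x₆}
  [39 total]
Pass 4 adds 22:
  {x₁,x₂}  = {x₂} ∪ {x₁}
  {x₁,x₆}  = {x₁} ∪ {x₆}
  {x₂,x₃}  = {x₂} ∪ {x₃}
  {x₂,x₅}  = {x₁,x₃,x₄,x₆}ᶜ
  {x₂,x₆}  = {x₁,x₃,x₄,x₅}ᶜ
  {x₃,x₅}  = {x₃} ∪ {x₅}
  {x₄,x₅}  = {x₄} ∪ {x₅}
  {x₄,x₆}  = {x₄} ∪ {x₆}
  {x₅,x₆}  = {x₁,x₂,x₃,x₄}ᶜ
  {x₁,x₂,x₃}  = {x₂} ∪ {x₁,x₃}
  {x₁,x₄,x₆}  = {x₁,x₄} ∪ {x₆}
  {x₂,x₃,x₆}  = {x₁,x₄,x₅}ᶜ
  {x₂,x₄,x₆}  = {x₁,x₃,x₅}ᶜ
  {x₃,x₄,x₅}  = {x₃,x₄} ∪ {x₅}
  {x₁,x₂,x₃,x₅}  = {x₁,x₃,x₅} ∪ {x₂}
  {x₁,x₂,x₃,x₆}  = {x₁,x₃,x₆} ∪ {x₂}
  {x₁,x₂,x₄,x₆}  = {x₁,x₂,x₄} ∪ {x₆}
  {x₁,x₄,x₅,x₆}  = {x₁,x₅,x₆} ∪ {x₄}
  {x₂,x₃,x₄,x₅}  = {x₃,x₄} ∪ {x₂,x₄,x₅}
  {x₂,x₃,x₅,x₆}  = {x₁,x₄}ᶜ
  {x₂,x₄,x₅,x₆}  = {x₁,x₃}ᶜ
  {x₃,x₄,x₅,x₆}  = {x₃,x₄} ∪ {x₃,x₅,x₆}
  [61 total]
Pass 5. New:
  {x₁,x₂,x₆}  = {x₃,x₄,x₅}ᶜ
  {x₂,x₃,x₅}  = {x₁,x₄,x₆}ᶜ
  {x₄,x₅,x₆}  = {x₁,x₂,x₃}ᶜ
  [64 total]
Pass 6: stable.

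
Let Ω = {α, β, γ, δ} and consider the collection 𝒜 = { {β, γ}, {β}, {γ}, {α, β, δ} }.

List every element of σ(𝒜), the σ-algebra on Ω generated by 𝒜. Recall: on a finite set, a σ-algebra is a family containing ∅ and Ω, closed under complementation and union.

Start: 𝒜 ∪ {∅, Ω} = { ∅, {β}, {γ}, {β, γ}, {α, β, δ}, Ω }.
Pass 1 adds 2:
  {α, δ}  = ᶜ of {β, γ}
  {α, γ, δ}  = ᶜ of {β}
  |family| = 8
After Pass 2 the family is unchanged; done.

|σ(𝒜)| = 8.  σ(𝒜) = { ∅, {β}, {γ}, {α, δ}, {β, γ}, {α, β, δ}, {α, γ, δ}, Ω }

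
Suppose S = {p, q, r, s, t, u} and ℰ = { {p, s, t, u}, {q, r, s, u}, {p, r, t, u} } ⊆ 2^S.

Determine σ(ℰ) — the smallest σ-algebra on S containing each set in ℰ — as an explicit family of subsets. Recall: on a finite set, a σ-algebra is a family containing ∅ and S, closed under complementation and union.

σ(ℰ) (32 sets): { ∅, {q}, {r}, {s}, {u}, {p, t}, {q, r}, {q, s}, {q, u}, {r, s}, {r, u}, {s, u}, {p, q, t}, {p, r, t}, {p, s, t}, {p, t, u}, {q, r, s}, {q, r, u}, {q, s, u}, {r, s, u}, {p, q, r, t}, {p, q, s, t}, {p, q, t, u}, {p, r, s, t}, {p, r, t, u}, {p, s, t, u}, {q, r, s, u}, {p, q, r, s, t}, {p, q, r, t, u}, {p, q, s, t, u}, {p, r, s, t, u}, S }

Check:
Begin from { ∅, {p, r, t, u}, {p, s, t, u}, {q, r, s, u}, S } (that is, ℰ plus ∅ and S).
Step 1: +4 →
  {p, t}  = complement {q, r, s, u}
  {q, r}  = complement {p, s, t, u}
  {q, s}  = complement {p, r, t, u}
  {p, r, s, t, u}  = {p, r, t, u} ∪ {p, s, t, u}
Step 2: 6 new —
  {q}  = complement {p, r, s, t, u}
  {q, r, s}  = {q, r} ∪ {q, s}
  {p, q, r, t}  = {q, r} ∪ {p, t}
  {p, q, s, t}  = {p, t} ∪ {q, s}
  {p, q, r, t, u}  = {p, r, t, u} ∪ {q, r}
  {p, q, s, t, u}  = {p, s, t, u} ∪ {q, s}
Step 3 (7 new):
  {r}  = complement {p, q, s, t, u}
  {s}  = complement {p, q, r, t, u}
  {r, u}  = complement {p, q, s, t}
  {s, u}  = complement {p, q, r, t}
  {p, q, t}  = {p, t} ∪ {q}
  {p, t, u}  = complement {q, r, s}
  {p, q, r, s, t}  = {q, r} ∪ {p, q, s, t}
Step 4: +8 →
  {u}  = complement {p, q, r, s, t}
  {r, s}  = {r} ∪ {s}
  {p, r, t}  = {p, t} ∪ {r}
  {p, s, t}  = {p, t} ∪ {s}
  {q, r, u}  = {q} ∪ {r, u}
  {q, s, u}  = {q} ∪ {s, u}
  {r, s, u}  = complement {p, q, t}
  {p, q, t, u}  = {q} ∪ {p, t, u}
Step 5 (2 new):
  {q, u}  = {q} ∪ {u}
  {p, r, s, t}  = {p, s, t} ∪ {r, s}
Step 6: no new sets; the family is a σ-algebra.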